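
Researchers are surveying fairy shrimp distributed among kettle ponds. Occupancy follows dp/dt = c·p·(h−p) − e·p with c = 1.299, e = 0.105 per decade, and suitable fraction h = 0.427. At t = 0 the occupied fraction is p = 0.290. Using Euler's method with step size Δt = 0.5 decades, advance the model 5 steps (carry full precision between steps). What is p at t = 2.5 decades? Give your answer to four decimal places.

0.3278

Update rule: p ← p + [c·p·(h−p) − e·p]·Δt with Δt = 0.5.
t = 0.5: p = 0.29000 + (+0.01058) = 0.30058
t = 1: p = 0.30058 + (+0.00890) = 0.30948
t = 1.5: p = 0.30948 + (+0.00737) = 0.31685
t = 2: p = 0.31685 + (+0.00603) = 0.32289
t = 2.5: p = 0.32289 + (+0.00488) = 0.32777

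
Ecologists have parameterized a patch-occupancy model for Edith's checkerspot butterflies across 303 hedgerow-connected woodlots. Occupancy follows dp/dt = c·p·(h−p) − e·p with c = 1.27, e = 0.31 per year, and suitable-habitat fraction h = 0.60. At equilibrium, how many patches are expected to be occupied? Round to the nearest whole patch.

108

p* = h − e/c = 0.60 − 0.2441 = 0.3559.
Expected occupied patches = N × p* = 303 × 0.3559 = 107.84 ≈ 108.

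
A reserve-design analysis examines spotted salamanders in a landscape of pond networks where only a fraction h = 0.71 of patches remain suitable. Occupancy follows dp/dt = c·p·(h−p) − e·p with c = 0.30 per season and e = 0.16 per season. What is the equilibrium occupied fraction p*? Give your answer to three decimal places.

Setting dp/dt = 0 and dividing by p* gives c·(h−p*) = e.
So p* = h − e/c = 0.71 − 0.16/0.30 = 0.71 − 0.5333 = 0.1767.

0.177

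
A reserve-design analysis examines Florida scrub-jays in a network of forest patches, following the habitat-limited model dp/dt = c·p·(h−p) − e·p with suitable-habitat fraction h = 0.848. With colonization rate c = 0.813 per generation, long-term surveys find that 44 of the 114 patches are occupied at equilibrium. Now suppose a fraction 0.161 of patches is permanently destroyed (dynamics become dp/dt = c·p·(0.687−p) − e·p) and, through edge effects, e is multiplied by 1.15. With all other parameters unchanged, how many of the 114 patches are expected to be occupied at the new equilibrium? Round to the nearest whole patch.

Observed p* = 44/114 = 0.38596.
Balance c(h−p*) = e gives e = 0.813×(0.848 − 0.38596) = 0.37564.
New p* = 0.687 − e/c = 0.687 − 0.43199/0.81300 = 0.15565.
Expected occupied = 114 × 0.15565 = 17.74 ≈ 18.

18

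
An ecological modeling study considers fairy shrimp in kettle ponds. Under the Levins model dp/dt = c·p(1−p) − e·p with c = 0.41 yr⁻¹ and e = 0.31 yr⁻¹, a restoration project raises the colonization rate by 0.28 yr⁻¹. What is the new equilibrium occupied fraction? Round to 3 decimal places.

0.551

Before: p* = 1 − 0.31/0.41 = 0.2439.
After the change, c = 0.69, e = 0.31, so p* = 1 − 0.31/0.69 = 0.5507.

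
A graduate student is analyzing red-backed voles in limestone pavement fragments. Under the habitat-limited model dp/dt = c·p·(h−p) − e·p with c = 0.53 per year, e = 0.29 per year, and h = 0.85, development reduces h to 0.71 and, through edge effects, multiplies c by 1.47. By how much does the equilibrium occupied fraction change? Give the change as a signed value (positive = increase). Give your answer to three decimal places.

Before: p* = h − e/c = 0.85 − 0.29/0.53 = 0.85 − 0.5472 = 0.3028.
After: c = 0.7791, e = 0.29, h = 0.71; p* = 0.71 − 0.29/0.7791 = 0.3378.
Δp* = 0.3378 − 0.3028 = +0.0349.

0.035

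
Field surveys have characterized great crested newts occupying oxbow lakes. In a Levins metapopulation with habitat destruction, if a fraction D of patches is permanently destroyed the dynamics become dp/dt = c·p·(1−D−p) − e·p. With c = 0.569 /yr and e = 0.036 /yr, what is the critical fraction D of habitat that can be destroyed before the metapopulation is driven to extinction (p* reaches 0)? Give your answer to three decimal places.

The nontrivial equilibrium is p* = (1−D) − e/c; extinction occurs when this hits zero.
So D_crit = 1 − e/c = 1 − 0.036/0.569 = 1 − 0.0633 = 0.9367.
This equals the undisturbed p*, a classic result of Lande's extension.

0.937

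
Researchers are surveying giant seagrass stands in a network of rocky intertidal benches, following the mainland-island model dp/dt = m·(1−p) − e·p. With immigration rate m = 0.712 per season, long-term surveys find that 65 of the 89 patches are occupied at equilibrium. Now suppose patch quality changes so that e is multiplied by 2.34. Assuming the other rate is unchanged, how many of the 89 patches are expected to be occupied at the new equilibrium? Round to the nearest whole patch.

Observed p* = 65/89 = 0.73034.
Balance m(1−p*) = e·p* gives e = m(1−p*)/p* = 0.712×0.26966/0.73034 = 0.26289.
New p* = m/(m+e) = 0.71200/(0.71200+0.61516) = 0.53648.
Expected occupied = 89 × 0.53648 = 47.75 ≈ 48.

48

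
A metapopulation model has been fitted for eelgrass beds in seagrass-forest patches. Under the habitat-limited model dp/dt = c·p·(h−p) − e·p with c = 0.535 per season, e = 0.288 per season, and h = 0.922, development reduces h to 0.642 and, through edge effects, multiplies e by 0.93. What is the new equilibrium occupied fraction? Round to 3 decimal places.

Before: p* = h − e/c = 0.922 − 0.288/0.535 = 0.922 − 0.5383 = 0.3837.
After: c = 0.535, e = 0.26784, h = 0.642; p* = 0.642 − 0.26784/0.535 = 0.1414.

0.141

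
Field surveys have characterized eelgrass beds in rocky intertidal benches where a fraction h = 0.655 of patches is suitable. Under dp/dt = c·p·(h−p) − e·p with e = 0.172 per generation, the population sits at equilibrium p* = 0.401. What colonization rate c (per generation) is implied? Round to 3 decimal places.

At equilibrium c(h−p*) = e, so c = e/(h−p*).
c = 0.172/(0.655 − 0.401) = 0.172/0.2540 = 0.6772.

0.677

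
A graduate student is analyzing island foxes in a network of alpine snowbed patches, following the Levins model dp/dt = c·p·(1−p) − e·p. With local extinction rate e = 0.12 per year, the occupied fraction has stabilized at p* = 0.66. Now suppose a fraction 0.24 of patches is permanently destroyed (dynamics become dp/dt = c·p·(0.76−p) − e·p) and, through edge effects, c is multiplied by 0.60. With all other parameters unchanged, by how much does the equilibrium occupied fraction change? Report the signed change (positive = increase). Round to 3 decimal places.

Balance c(1−p*) = e gives c = e/(1 − 0.66000) = 0.12/0.34000 = 0.35294.
New p* = 0.76 − e/c = 0.76 − 0.12000/0.21176 = 0.19332.
Δp* = 0.19332 − 0.66000 = -0.46668.

-0.467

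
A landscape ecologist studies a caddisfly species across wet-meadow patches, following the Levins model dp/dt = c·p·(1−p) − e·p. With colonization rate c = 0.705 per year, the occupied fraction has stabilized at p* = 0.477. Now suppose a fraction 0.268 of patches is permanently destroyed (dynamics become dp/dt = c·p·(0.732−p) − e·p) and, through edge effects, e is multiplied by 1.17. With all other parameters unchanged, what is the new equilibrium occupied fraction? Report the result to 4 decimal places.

Balance c(1−p*) = e gives e = 0.705×(1 − 0.47700) = 0.36872.
New p* = 0.732 − e/c = 0.732 − 0.43140/0.70500 = 0.12009.

0.1201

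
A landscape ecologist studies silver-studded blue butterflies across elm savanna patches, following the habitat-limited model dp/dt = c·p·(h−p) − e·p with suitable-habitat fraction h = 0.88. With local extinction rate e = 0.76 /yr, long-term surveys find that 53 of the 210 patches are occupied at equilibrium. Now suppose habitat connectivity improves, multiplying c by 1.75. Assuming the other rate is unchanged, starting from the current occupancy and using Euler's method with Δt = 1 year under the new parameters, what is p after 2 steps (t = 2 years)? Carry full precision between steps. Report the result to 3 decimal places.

0.501

Observed p* = 53/210 = 0.25238.
Balance c(h−p*) = e gives c = e/(0.88 − 0.25238) = 0.76/0.62762 = 1.21093.
Starting from p₀ = 0.25238; update p ← p + (dp/dt)·Δt with the new parameters.
  1  |  dp/dt·Δt = +0.143857  |  p_1 = 0.396238
  2  |  dp/dt·Δt = +0.105062  |  p_2 = 0.501300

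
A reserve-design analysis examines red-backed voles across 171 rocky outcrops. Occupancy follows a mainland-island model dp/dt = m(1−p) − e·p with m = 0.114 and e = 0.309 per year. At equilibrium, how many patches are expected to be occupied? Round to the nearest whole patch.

p* = m/(m+e) = 0.114/0.4230 = 0.2695.
Expected occupied patches = N × p* = 171 × 0.2695 = 46.09 ≈ 46.

46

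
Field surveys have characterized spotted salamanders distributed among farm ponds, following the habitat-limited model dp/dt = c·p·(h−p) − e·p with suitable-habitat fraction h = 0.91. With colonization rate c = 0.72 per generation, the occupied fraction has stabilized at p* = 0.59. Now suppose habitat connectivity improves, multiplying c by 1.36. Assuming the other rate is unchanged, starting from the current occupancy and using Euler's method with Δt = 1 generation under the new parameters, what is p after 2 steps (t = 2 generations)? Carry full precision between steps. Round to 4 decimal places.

Balance c(h−p*) = e gives e = 0.72×(0.91 − 0.59000) = 0.23040.
Starting from p₀ = 0.59000; update p ← p + (dp/dt)·Δt with the new parameters.
t = 1: p = 0.59000 + (+0.04894) = 0.63894
t = 2: p = 0.63894 + (+0.02238) = 0.66132

0.6613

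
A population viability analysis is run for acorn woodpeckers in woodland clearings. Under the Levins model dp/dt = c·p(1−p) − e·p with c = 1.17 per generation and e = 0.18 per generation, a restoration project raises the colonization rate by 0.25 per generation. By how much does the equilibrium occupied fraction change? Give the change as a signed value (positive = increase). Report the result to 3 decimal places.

0.027

Before: p* = 1 − 0.18/1.17 = 0.8462.
After the change, c = 1.42, e = 0.18, so p* = 1 − 0.18/1.42 = 0.8732.
Δp* = 0.8732 − 0.8462 = +0.0271.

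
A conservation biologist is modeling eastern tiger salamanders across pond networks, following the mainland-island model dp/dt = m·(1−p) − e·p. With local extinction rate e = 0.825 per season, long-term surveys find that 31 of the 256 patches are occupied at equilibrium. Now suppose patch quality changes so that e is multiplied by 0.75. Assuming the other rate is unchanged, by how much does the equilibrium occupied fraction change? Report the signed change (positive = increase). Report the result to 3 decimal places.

Observed p* = 31/256 = 0.12109.
Balance m(1−p*) = e·p* gives m = e·p*/(1−p*) = 0.825×0.12109/0.87891 = 0.11366.
New p* = m/(m+e) = 0.11366/(0.11366+0.61875) = 0.15519.
Δp* = 0.15519 − 0.12109 = +0.03410.

0.034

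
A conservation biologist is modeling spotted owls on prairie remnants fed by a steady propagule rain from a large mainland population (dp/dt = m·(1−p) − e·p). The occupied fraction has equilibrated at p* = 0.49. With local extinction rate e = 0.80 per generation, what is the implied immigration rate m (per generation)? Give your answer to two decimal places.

0.77

At equilibrium m(1−p*) = e·p*, so m = e·p*/(1−p*).
m = 0.80 × 0.49 / 0.5100 = 0.3920/0.5100 = 0.7686.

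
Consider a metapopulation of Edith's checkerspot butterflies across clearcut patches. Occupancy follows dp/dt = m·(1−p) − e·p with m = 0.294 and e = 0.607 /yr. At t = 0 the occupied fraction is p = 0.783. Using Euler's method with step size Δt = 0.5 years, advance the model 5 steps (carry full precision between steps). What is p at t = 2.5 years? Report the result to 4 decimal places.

0.3492

Update rule: p ← p + [m·(1−p) − e·p]·Δt with Δt = 0.5.
p: 0.78300 → 0.57726  (Δp = -0.20574)
p: 0.57726 → 0.46420  (Δp = -0.11305)
p: 0.46420 → 0.40208  (Δp = -0.06212)
p: 0.40208 → 0.36794  (Δp = -0.03414)
p: 0.36794 → 0.34918  (Δp = -0.01876)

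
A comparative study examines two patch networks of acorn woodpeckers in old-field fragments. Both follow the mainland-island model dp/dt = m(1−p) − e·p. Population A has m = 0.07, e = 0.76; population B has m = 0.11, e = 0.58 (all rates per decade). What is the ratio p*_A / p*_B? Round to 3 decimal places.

0.529

A: p*_A = m/(m+e) = 0.07/0.8300 = 0.0843.
B: p*_B = 0.11/0.6900 = 0.1594.
p*_A / p*_B = 0.0843/0.1594 = 0.5290.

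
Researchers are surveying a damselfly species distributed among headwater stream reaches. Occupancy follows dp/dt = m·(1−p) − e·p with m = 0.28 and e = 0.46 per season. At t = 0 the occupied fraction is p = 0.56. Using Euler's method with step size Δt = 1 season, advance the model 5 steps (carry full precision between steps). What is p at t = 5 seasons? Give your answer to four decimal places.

Update rule: p ← p + [m·(1−p) − e·p]·Δt with Δt = 1.
  1  |  dp/dt·Δt = -0.134400  |  p_1 = 0.425600
  2  |  dp/dt·Δt = -0.034944  |  p_2 = 0.390656
  3  |  dp/dt·Δt = -0.009085  |  p_3 = 0.381571
  4  |  dp/dt·Δt = -0.002362  |  p_4 = 0.379208
  5  |  dp/dt·Δt = -0.000614  |  p_5 = 0.378594

0.3786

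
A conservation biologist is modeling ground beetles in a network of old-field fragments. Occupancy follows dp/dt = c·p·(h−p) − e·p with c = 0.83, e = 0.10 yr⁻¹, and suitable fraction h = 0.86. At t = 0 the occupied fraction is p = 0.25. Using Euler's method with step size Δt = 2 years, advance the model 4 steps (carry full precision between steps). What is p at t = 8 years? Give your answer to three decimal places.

Update rule: p ← p + [c·p·(h−p) − e·p]·Δt with Δt = 2.
  1  |  dp/dt·Δt = +0.203150  |  p_1 = 0.453150
  2  |  dp/dt·Δt = +0.215414  |  p_2 = 0.668564
  3  |  dp/dt·Δt = +0.078746  |  p_3 = 0.747310
  4  |  dp/dt·Δt = -0.009666  |  p_4 = 0.737644

0.738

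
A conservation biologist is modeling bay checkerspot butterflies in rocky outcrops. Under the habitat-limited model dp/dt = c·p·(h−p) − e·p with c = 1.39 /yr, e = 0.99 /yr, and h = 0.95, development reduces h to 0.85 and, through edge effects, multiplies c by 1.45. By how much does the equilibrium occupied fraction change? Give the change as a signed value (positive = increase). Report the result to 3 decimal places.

Before: p* = h − e/c = 0.95 − 0.99/1.39 = 0.95 − 0.7122 = 0.2378.
After: c = 2.0155, e = 0.99, h = 0.85; p* = 0.85 − 0.99/2.0155 = 0.3588.
Δp* = 0.3588 − 0.2378 = +0.1210.

0.121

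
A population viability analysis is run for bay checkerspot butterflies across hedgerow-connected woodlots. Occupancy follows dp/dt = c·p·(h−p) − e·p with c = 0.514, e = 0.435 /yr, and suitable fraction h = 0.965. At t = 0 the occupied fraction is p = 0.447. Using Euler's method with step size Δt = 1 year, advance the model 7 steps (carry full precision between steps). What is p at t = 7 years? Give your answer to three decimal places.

0.216

Update rule: p ← p + [c·p·(h−p) − e·p]·Δt with Δt = 1.
t = 1: p = 0.44700 + (-0.07543) = 0.37157
t = 2: p = 0.37157 + (-0.04830) = 0.32327
t = 3: p = 0.32327 + (-0.03399) = 0.28928
t = 4: p = 0.28928 + (-0.02536) = 0.26392
t = 5: p = 0.26392 + (-0.01970) = 0.24422
t = 6: p = 0.24422 + (-0.01576) = 0.22846
t = 7: p = 0.22846 + (-0.01289) = 0.21557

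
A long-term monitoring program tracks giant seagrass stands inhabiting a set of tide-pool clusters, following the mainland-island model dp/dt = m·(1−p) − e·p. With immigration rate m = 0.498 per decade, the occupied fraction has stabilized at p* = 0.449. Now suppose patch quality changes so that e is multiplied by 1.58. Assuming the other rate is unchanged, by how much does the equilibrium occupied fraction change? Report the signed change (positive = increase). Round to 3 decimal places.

-0.109

Balance m(1−p*) = e·p* gives e = m(1−p*)/p* = 0.498×0.55100/0.44900 = 0.61113.
New p* = m/(m+e) = 0.49800/(0.49800+0.96559) = 0.34026.
Δp* = 0.34026 − 0.44900 = -0.10874.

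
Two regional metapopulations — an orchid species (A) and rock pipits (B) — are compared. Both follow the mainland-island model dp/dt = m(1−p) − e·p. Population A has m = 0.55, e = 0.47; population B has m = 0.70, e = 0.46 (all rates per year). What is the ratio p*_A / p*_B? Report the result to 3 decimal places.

A: p*_A = m/(m+e) = 0.55/1.0200 = 0.5392.
B: p*_B = 0.70/1.1600 = 0.6034.
p*_A / p*_B = 0.5392/0.6034 = 0.8936.

0.894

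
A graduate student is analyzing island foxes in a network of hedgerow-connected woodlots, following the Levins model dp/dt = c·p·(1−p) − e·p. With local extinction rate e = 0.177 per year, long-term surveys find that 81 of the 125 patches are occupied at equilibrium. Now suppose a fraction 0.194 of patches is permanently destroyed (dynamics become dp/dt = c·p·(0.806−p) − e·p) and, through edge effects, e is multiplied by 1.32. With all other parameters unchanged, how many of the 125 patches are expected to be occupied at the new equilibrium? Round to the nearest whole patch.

43

Observed p* = 81/125 = 0.64800.
Balance c(1−p*) = e gives c = e/(1 − 0.64800) = 0.177/0.35200 = 0.50284.
New p* = 0.806 − e/c = 0.806 − 0.23364/0.50284 = 0.34136.
Expected occupied = 125 × 0.34136 = 42.67 ≈ 43.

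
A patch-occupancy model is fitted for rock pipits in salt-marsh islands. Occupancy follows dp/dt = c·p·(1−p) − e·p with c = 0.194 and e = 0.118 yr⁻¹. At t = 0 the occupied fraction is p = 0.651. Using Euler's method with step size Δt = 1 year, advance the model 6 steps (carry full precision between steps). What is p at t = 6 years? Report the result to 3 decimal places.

Update rule: p ← p + [c·p·(1−p) − e·p]·Δt with Δt = 1.
  1  |  dp/dt·Δt = -0.032741  |  p_1 = 0.618259
  2  |  dp/dt·Δt = -0.027168  |  p_2 = 0.591091
  3  |  dp/dt·Δt = -0.022858  |  p_3 = 0.568233
  4  |  dp/dt·Δt = -0.019455  |  p_4 = 0.548778
  5  |  dp/dt·Δt = -0.016717  |  p_5 = 0.532061
  6  |  dp/dt·Δt = -0.014483  |  p_6 = 0.517578

0.518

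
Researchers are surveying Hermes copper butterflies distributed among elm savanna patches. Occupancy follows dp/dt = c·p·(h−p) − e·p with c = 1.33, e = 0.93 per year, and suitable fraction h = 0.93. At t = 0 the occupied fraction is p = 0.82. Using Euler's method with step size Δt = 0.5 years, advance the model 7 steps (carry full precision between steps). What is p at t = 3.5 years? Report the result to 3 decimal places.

Update rule: p ← p + [c·p·(h−p) − e·p]·Δt with Δt = 0.5.
t = 0.5: p = 0.82000 + (-0.32132) = 0.49868
t = 1: p = 0.49868 + (-0.08885) = 0.40983
t = 1.5: p = 0.40983 + (-0.04881) = 0.36102
t = 2: p = 0.36102 + (-0.03128) = 0.32975
t = 2.5: p = 0.32975 + (-0.02171) = 0.30804
t = 3: p = 0.30804 + (-0.01583) = 0.29221
t = 3.5: p = 0.29221 + (-0.01194) = 0.28027

0.280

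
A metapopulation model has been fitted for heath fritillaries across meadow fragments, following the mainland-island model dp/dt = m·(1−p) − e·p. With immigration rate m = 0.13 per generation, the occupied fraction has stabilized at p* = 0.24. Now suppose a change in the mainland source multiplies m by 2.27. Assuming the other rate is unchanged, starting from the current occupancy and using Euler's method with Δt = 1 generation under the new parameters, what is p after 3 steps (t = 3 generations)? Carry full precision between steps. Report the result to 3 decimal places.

Balance m(1−p*) = e·p* gives e = m(1−p*)/p* = 0.13×0.76000/0.24000 = 0.41167.
Starting from p₀ = 0.24000; update p ← p + (dp/dt)·Δt with the new parameters.
p: 0.24000 → 0.36548  (Δp = +0.12548)
p: 0.36548 → 0.40227  (Δp = +0.03679)
p: 0.40227 → 0.41306  (Δp = +0.01079)

0.413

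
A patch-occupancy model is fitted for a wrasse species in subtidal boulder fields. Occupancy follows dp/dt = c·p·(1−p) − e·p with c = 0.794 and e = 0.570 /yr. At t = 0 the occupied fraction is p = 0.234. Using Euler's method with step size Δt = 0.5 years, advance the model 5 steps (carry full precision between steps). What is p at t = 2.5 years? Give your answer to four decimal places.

Update rule: p ← p + [c·p·(1−p) − e·p]·Δt with Δt = 0.5.
  1  |  dp/dt·Δt = +0.004470  |  p_1 = 0.238470
  2  |  dp/dt·Δt = +0.004132  |  p_2 = 0.242602
  3  |  dp/dt·Δt = +0.003806  |  p_3 = 0.246408
  4  |  dp/dt·Δt = +0.003493  |  p_4 = 0.249901
  5  |  dp/dt·Δt = +0.003196  |  p_5 = 0.253097

0.2531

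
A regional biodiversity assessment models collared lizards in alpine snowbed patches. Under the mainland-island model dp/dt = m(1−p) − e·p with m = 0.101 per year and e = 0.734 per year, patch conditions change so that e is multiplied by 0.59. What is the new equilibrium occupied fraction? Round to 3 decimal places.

0.189

Before: p* = 0.101/(0.101+0.734) = 0.1210.
After: m = 0.101, e = 0.43306; p* = 0.101/0.5341 = 0.1891.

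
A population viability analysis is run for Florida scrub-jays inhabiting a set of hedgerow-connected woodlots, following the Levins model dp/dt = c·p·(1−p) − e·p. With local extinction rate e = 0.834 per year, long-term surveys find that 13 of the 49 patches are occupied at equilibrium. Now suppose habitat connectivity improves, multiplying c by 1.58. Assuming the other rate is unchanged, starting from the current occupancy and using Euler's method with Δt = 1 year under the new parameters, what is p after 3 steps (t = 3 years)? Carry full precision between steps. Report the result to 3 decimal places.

Observed p* = 13/49 = 0.26531.
Balance c(1−p*) = e gives c = e/(1 − 0.26531) = 0.834/0.73469 = 1.13517.
Starting from p₀ = 0.26531; update p ← p + (dp/dt)·Δt with the new parameters.
p: 0.26531 → 0.39364  (Δp = +0.12833)
p: 0.39364 → 0.49345  (Δp = +0.09981)
p: 0.49345 → 0.53023  (Δp = +0.03678)

0.530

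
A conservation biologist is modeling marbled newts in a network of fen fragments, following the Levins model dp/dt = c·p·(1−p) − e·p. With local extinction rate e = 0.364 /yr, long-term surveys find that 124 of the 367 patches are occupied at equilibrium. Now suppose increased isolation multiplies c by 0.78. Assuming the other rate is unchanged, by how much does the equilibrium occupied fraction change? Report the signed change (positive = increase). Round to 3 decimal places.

-0.187

Observed p* = 124/367 = 0.33787.
Balance c(1−p*) = e gives c = e/(1 − 0.33787) = 0.364/0.66213 = 0.54974.
New p* = 1 − e/c = 1 − 0.36400/0.42880 = 0.15112.
Δp* = 0.15112 − 0.33787 = -0.18675.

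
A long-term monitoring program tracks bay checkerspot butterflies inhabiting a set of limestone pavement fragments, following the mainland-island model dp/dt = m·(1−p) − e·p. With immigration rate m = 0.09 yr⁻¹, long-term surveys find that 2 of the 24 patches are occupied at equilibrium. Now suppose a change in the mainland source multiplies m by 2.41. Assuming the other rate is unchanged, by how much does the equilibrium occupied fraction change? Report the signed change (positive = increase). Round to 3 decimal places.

Observed p* = 2/24 = 0.08333.
Balance m(1−p*) = e·p* gives e = m(1−p*)/p* = 0.09×0.91667/0.08333 = 0.99004.
New p* = m/(m+e) = 0.21690/(0.21690+0.99004) = 0.17971.
Δp* = 0.17971 − 0.08333 = +0.09638.

0.096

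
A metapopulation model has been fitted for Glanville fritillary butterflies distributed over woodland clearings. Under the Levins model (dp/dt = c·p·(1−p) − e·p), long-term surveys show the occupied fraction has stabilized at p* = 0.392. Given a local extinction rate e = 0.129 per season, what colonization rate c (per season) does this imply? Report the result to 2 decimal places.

At equilibrium c(1−p*) = e, so c = e/(1−p*).
c = 0.129/(1 − 0.392) = 0.129/0.6080 = 0.2122.

0.21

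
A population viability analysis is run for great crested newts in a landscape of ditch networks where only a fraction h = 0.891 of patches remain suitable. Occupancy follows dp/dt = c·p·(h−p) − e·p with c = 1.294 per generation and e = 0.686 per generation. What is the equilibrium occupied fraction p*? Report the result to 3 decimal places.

0.361

Setting dp/dt = 0 and dividing by p* gives c·(h−p*) = e.
So p* = h − e/c = 0.891 − 0.686/1.294 = 0.891 − 0.5301 = 0.3609.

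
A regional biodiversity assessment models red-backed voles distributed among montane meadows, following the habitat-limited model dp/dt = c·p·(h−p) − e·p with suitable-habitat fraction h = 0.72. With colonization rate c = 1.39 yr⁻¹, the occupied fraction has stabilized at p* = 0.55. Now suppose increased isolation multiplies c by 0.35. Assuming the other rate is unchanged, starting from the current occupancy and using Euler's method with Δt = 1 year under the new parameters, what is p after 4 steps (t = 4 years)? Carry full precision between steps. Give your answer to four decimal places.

0.3510

Balance c(h−p*) = e gives e = 1.39×(0.72 − 0.55000) = 0.23630.
Starting from p₀ = 0.55000; update p ← p + (dp/dt)·Δt with the new parameters.
  1  |  dp/dt·Δt = -0.084477  |  p_1 = 0.465523
  2  |  dp/dt·Δt = -0.052370  |  p_2 = 0.413153
  3  |  dp/dt·Δt = -0.035952  |  p_3 = 0.377201
  4  |  dp/dt·Δt = -0.026226  |  p_4 = 0.350975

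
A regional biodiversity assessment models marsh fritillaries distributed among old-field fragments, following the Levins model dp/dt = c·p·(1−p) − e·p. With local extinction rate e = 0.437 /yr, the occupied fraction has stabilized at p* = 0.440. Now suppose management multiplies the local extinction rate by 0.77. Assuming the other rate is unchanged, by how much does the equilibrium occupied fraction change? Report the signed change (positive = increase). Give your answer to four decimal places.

Balance c(1−p*) = e gives c = e/(1 − 0.44000) = 0.437/0.56000 = 0.78036.
New p* = 1 − e/c = 1 − 0.33649/0.78036 = 0.56880.
Δp* = 0.56880 − 0.44000 = +0.12880.

0.1288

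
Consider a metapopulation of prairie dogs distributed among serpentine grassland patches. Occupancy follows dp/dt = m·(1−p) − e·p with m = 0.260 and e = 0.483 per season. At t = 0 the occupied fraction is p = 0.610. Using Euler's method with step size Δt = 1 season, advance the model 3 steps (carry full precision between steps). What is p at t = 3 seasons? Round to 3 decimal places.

0.354

Update rule: p ← p + [m·(1−p) − e·p]·Δt with Δt = 1.
  1  |  dp/dt·Δt = -0.193230  |  p_1 = 0.416770
  2  |  dp/dt·Δt = -0.049660  |  p_2 = 0.367110
  3  |  dp/dt·Δt = -0.012763  |  p_3 = 0.354347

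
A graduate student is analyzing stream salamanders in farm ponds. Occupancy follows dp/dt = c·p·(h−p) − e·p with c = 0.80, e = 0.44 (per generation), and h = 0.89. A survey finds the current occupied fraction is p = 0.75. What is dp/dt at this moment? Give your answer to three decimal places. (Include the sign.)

Colonization term: c·p·(h−p) = 0.80×0.75×0.1400 = 0.08400.
Extinction term: e·p = 0.33000.
dp/dt = 0.08400 − 0.33000 = -0.24600.

-0.246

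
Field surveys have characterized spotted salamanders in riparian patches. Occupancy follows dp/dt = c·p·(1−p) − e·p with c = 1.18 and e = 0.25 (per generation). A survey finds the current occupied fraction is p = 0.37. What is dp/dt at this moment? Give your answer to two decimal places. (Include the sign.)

0.18

Colonization term: c·p·(1−p) = 1.18×0.37×0.6300 = 0.27506.
Extinction term: e·p = 0.09250.
dp/dt = 0.27506 − 0.09250 = 0.18256.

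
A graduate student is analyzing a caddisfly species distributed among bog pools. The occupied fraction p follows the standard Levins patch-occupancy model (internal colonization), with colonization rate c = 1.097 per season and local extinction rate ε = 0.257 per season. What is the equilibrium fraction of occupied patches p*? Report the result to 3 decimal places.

Setting dp/dt = 0 and dividing through by p* gives c·(1−p*) = ε.
So p* = 1 − ε/c = 1 − 0.257/1.097 = 1 − 0.2343 = 0.7657.

0.766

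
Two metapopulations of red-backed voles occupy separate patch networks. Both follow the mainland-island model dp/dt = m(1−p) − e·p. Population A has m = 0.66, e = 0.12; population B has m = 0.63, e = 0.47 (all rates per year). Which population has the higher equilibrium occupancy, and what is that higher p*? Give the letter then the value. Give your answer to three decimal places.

A, 0.846

A: p*_A = m/(m+e) = 0.66/0.7800 = 0.8462.
B: p*_B = 0.63/1.1000 = 0.5727.
A is higher at 0.8462.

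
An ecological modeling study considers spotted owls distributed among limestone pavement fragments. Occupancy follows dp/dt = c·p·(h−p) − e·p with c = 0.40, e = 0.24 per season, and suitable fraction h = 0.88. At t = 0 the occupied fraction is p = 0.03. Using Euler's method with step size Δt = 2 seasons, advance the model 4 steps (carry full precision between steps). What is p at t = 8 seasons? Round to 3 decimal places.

Update rule: p ← p + [c·p·(h−p) − e·p]·Δt with Δt = 2.
t = 2: p = 0.03000 + (+0.00600) = 0.03600
t = 4: p = 0.03600 + (+0.00703) = 0.04303
t = 6: p = 0.04303 + (+0.00816) = 0.05118
t = 8: p = 0.05118 + (+0.00937) = 0.06055

0.061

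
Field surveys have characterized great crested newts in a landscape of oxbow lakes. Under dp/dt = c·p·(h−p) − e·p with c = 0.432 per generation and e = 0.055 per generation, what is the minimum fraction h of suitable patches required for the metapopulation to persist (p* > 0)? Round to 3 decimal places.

0.127

p* = h − e/c is positive only when h > e/c.
h_min = e/c = 0.055/0.432 = 0.1273.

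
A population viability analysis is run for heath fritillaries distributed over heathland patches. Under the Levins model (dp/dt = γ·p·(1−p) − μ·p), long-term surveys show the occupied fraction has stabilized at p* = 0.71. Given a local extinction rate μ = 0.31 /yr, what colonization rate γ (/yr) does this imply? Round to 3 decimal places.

At equilibrium γ(1−p*) = μ, so γ = μ/(1−p*).
γ = 0.31/(1 − 0.71) = 0.31/0.2900 = 1.0690.

1.069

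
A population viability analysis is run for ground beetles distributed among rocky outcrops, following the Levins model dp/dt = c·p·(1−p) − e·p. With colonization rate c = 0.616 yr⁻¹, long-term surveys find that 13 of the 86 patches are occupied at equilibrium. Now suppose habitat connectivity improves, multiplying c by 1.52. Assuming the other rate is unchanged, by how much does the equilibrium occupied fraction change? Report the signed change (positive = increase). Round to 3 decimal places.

Observed p* = 13/86 = 0.15116.
Balance c(1−p*) = e gives e = 0.616×(1 − 0.15116) = 0.52289.
New p* = 1 − e/c = 1 − 0.52289/0.93632 = 0.44155.
Δp* = 0.44155 − 0.15116 = +0.29039.

0.290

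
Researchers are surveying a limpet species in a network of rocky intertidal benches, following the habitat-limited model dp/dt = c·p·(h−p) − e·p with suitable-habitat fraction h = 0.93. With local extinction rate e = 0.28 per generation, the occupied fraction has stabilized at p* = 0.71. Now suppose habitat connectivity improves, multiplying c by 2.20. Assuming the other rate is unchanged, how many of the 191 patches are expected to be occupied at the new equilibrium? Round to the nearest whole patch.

159

Balance c(h−p*) = e gives c = e/(0.93 − 0.71000) = 0.28/0.22000 = 1.27273.
New p* = 0.93 − e/c = 0.93 − 0.28000/2.80001 = 0.83000.
Expected occupied = 191 × 0.83000 = 158.53 ≈ 159.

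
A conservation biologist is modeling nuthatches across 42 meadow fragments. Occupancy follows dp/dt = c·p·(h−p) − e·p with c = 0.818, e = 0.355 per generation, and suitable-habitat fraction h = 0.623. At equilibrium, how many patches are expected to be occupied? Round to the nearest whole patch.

8

p* = h − e/c = 0.623 − 0.4340 = 0.1890.
Expected occupied patches = N × p* = 42 × 0.1890 = 7.94 ≈ 8.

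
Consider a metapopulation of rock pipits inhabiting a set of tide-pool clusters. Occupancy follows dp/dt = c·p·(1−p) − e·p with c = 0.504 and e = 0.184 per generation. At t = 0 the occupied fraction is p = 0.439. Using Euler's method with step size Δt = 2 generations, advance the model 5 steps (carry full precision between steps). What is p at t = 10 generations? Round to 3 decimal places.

0.632

Update rule: p ← p + [c·p·(1−p) − e·p]·Δt with Δt = 2.
p: 0.43900 → 0.52570  (Δp = +0.08670)
p: 0.52570 → 0.58358  (Δp = +0.05788)
p: 0.58358 → 0.61378  (Δp = +0.03020)
p: 0.61378 → 0.62686  (Δp = +0.01308)
p: 0.62686 → 0.63195  (Δp = +0.00509)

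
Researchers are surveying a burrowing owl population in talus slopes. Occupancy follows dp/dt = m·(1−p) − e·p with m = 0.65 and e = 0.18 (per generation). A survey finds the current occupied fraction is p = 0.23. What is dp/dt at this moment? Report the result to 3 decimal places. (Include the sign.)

Colonization term: m·(1−p) = 0.65×0.7700 = 0.50050.
Extinction term: e·p = 0.04140.
dp/dt = 0.50050 − 0.04140 = 0.45910.

0.459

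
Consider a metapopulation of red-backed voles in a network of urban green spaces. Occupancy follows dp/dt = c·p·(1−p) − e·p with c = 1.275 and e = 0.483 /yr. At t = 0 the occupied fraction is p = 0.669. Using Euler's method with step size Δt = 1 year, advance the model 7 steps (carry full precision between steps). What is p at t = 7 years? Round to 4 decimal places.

Update rule: p ← p + [c·p·(1−p) − e·p]·Δt with Δt = 1.
step 1: Δp = -0.04079, p = 0.62821
step 2: Δp = -0.00563, p = 0.62258
step 3: Δp = -0.00111, p = 0.62147
step 4: Δp = -0.00023, p = 0.62124
step 5: Δp = -0.00005, p = 0.62119
step 6: Δp = -0.00001, p = 0.62118
step 7: Δp = -0.00000, p = 0.62118

0.6212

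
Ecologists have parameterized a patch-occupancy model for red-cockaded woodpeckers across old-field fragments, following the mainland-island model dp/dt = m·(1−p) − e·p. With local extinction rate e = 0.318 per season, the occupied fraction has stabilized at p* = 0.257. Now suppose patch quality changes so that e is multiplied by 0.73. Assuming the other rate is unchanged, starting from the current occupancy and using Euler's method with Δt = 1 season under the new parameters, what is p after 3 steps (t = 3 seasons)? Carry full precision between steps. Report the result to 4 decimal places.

0.3031

Balance m(1−p*) = e·p* gives m = e·p*/(1−p*) = 0.318×0.25700/0.74300 = 0.10999.
Starting from p₀ = 0.25700; update p ← p + (dp/dt)·Δt with the new parameters.
p: 0.25700 → 0.27907  (Δp = +0.02207)
p: 0.27907 → 0.29358  (Δp = +0.01452)
p: 0.29358 → 0.30313  (Δp = +0.00955)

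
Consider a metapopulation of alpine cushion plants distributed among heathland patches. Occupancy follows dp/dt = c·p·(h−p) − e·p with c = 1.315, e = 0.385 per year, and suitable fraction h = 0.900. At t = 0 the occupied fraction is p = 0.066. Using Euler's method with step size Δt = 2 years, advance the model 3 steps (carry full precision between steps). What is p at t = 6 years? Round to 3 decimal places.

0.585

Update rule: p ← p + [c·p·(h−p) − e·p]·Δt with Δt = 2.
p: 0.06600 → 0.15995  (Δp = +0.09395)
p: 0.15995 → 0.34810  (Δp = +0.18815)
p: 0.34810 → 0.58533  (Δp = +0.23723)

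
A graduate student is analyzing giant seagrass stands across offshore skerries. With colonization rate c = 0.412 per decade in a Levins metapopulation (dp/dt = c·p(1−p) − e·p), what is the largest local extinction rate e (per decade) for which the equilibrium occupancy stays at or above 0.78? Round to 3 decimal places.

0.091

1 − e/c ≥ 0.78 ⇒ e ≤ c(1 − 0.78) = 0.412 × 0.2200.
e_max = 0.0906.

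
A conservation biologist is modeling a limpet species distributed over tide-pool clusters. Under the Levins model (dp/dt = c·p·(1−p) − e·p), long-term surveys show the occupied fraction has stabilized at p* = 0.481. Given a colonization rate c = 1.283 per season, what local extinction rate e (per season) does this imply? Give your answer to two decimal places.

At equilibrium c(1−p*) = e.
e = 1.283 × (1 − 0.481) = 1.283 × 0.5190 = 0.6659.

0.67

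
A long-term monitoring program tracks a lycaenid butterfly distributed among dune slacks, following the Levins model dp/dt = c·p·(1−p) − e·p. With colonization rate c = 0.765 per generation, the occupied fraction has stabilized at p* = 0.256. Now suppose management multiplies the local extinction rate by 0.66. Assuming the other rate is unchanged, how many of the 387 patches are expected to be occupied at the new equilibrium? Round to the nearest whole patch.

197

Balance c(1−p*) = e gives e = 0.765×(1 − 0.25600) = 0.56916.
New p* = 1 − e/c = 1 − 0.37565/0.76500 = 0.50895.
Expected occupied = 387 × 0.50895 = 196.96 ≈ 197.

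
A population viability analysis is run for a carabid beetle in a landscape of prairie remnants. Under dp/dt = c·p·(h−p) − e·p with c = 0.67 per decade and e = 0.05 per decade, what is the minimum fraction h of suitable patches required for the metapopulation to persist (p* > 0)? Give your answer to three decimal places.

0.075

p* = h − e/c is positive only when h > e/c.
h_min = e/c = 0.05/0.67 = 0.0746.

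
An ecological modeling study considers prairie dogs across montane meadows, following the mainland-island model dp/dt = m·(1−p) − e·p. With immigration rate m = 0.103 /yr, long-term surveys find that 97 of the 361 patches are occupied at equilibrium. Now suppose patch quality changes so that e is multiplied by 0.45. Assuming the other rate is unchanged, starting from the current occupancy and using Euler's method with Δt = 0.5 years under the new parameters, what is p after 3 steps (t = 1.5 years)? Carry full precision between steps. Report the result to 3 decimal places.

Observed p* = 97/361 = 0.26870.
Balance m(1−p*) = e·p* gives e = m(1−p*)/p* = 0.103×0.73130/0.26870 = 0.28033.
Starting from p₀ = 0.26870; update p ← p + (dp/dt)·Δt with the new parameters.
step 1: Δp = +0.02071, p = 0.28941
step 2: Δp = +0.01834, p = 0.30775
step 3: Δp = +0.01624, p = 0.32399

0.324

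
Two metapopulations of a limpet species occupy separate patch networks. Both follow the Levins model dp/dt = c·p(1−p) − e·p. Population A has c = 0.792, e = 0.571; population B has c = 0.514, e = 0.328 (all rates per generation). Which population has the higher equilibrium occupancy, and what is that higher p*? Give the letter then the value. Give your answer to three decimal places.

B, 0.362

A: p*_A = 1 − 0.571/0.792 = 0.2790.
B: p*_B = 1 − 0.328/0.514 = 0.3619.
B is higher at 0.3619.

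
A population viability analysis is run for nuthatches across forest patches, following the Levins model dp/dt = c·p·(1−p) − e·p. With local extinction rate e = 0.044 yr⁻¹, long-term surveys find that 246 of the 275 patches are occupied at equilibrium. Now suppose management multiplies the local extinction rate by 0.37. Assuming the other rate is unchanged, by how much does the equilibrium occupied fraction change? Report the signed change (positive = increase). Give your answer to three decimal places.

Observed p* = 246/275 = 0.89455.
Balance c(1−p*) = e gives c = e/(1 − 0.89455) = 0.044/0.10545 = 0.41726.
New p* = 1 − e/c = 1 − 0.01628/0.41726 = 0.96098.
Δp* = 0.96098 − 0.89455 = +0.06643.

0.066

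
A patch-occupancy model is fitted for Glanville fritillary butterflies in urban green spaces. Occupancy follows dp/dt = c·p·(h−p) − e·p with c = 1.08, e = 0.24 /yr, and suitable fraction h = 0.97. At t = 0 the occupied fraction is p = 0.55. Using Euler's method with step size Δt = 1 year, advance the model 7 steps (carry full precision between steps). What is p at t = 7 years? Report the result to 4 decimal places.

Update rule: p ← p + [c·p·(h−p) − e·p]·Δt with Δt = 1.
t = 1: p = 0.55000 + (+0.11748) = 0.66748
t = 2: p = 0.66748 + (+0.05788) = 0.72536
t = 3: p = 0.72536 + (+0.01756) = 0.74292
t = 4: p = 0.74292 + (+0.00390) = 0.74682
t = 5: p = 0.74682 + (+0.00077) = 0.74759
t = 6: p = 0.74759 + (+0.00015) = 0.74774
t = 7: p = 0.74774 + (+0.00003) = 0.74777

0.7478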